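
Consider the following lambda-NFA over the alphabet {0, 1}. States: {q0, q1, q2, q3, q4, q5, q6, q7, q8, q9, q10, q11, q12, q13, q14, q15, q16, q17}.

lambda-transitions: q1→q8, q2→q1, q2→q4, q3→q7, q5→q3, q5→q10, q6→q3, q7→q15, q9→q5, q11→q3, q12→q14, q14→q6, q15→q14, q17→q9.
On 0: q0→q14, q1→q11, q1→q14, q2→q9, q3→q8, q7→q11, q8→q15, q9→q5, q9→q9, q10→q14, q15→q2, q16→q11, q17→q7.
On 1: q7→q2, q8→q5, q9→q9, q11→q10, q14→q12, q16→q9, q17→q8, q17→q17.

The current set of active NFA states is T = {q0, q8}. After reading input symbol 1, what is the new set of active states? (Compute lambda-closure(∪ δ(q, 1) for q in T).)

{q3, q5, q6, q7, q10, q14, q15}

q8 on 1 → {q5}.
No 1-transition from q0.
Union after reading 1: {q5}.
Now take the lambda-closure:
From q5 via lambda: add q3, q10.
From q3 via lambda: add q7.
From q7 via lambda: add q15.
From q15 via lambda: add q14.
From q14 via lambda: add q6.
No new states can be added; the closed set is {q3, q5, q6, q7, q10, q14, q15}.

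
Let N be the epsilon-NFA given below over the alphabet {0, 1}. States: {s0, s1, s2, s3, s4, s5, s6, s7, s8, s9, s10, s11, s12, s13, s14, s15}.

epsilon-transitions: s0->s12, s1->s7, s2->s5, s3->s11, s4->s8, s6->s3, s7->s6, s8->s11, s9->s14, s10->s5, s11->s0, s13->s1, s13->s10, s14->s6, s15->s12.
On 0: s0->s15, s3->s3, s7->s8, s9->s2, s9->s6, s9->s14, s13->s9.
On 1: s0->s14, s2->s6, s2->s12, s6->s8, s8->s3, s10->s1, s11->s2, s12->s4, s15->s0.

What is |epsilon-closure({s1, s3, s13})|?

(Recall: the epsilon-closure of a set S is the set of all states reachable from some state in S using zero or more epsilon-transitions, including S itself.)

Start with {s1, s3, s13}.
From s1 via epsilon: add s7.
From s3 via epsilon: add s11.
From s13 via epsilon: add s10.
From s7 via epsilon: add s6.
From s10 via epsilon: add s5.
From s11 via epsilon: add s0.
From s0 via epsilon: add s12.
epsilon-closure = {s0, s1, s3, s5, s6, s7, s10, s11, s12, s13}, which has 10 states.

10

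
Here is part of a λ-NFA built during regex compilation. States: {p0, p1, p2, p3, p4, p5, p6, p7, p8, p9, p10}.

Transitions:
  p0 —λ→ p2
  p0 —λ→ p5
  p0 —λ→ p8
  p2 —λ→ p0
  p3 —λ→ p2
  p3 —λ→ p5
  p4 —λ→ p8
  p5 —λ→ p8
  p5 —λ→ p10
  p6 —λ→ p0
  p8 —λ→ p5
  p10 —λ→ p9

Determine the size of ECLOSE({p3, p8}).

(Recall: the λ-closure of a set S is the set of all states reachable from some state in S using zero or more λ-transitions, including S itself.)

7

Start with {p3, p8}.
From p3 via λ: add p2, p5.
From p2 via λ: add p0.
From p5 via λ: add p10.
From p10 via λ: add p9.
λ-closure = {p0, p2, p3, p5, p8, p9, p10}, which has 7 states.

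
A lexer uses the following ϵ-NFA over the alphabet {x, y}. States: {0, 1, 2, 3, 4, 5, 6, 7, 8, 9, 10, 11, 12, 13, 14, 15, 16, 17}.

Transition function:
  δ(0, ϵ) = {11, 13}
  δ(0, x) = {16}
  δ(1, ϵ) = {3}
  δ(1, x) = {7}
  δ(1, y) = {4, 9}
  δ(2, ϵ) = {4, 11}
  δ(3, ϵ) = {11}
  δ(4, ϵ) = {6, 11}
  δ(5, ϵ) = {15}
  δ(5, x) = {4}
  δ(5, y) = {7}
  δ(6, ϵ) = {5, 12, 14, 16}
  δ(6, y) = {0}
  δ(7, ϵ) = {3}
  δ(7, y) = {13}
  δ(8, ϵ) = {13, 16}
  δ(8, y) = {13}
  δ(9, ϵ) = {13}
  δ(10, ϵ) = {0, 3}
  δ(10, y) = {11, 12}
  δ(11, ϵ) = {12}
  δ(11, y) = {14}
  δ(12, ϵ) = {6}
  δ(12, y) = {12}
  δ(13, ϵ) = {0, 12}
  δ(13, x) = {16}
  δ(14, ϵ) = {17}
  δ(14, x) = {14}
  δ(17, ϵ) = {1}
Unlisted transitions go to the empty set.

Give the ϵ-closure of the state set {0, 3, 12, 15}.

Start with {0, 3, 12, 15}.
From 0 via ϵ: add 11, 13.
From 12 via ϵ: add 6.
From 6 via ϵ: add 5, 14, 16.
From 14 via ϵ: add 17.
From 17 via ϵ: add 1.
No new states can be added; the closed set is {0, 1, 3, 5, 6, 11, 12, 13, 14, 15, 16, 17}.

{0, 1, 3, 5, 6, 11, 12, 13, 14, 15, 16, 17}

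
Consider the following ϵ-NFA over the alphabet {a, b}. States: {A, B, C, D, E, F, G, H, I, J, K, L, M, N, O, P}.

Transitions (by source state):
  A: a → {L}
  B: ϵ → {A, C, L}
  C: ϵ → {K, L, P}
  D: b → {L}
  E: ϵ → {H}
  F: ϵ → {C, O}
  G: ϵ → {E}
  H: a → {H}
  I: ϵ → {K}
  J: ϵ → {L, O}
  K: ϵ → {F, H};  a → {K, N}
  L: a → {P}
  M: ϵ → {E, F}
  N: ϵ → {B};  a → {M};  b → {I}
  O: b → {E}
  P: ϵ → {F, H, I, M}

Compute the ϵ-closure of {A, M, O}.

Start with {A, M, O}.
From M via ϵ: add E, F.
From E via ϵ: add H.
From F via ϵ: add C.
From C via ϵ: add K, L, P.
From P via ϵ: add I.
No new states can be added; the closed set is {A, C, E, F, H, I, K, L, M, O, P}.

{A, C, E, F, H, I, K, L, M, O, P}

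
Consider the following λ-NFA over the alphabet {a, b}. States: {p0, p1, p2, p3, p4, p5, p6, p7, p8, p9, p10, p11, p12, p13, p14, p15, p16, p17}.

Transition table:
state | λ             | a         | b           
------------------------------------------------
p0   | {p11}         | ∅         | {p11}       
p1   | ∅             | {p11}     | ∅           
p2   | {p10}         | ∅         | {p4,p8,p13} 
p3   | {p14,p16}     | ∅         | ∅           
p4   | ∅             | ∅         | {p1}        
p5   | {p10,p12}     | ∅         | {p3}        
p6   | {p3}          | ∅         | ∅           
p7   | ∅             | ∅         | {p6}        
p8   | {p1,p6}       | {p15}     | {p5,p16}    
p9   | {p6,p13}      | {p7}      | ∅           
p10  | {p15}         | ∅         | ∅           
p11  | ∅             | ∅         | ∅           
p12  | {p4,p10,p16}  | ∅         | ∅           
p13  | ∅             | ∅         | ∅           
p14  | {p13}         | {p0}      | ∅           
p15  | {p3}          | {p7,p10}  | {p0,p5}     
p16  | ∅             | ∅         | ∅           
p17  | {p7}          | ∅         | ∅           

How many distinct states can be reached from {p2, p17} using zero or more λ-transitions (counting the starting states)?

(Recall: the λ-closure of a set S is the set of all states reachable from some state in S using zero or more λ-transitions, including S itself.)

9

Start with {p2, p17}.
From p2 via λ: add p10.
From p17 via λ: add p7.
From p10 via λ: add p15.
From p15 via λ: add p3.
From p3 via λ: add p14, p16.
From p14 via λ: add p13.
λ-closure = {p2, p3, p7, p10, p13, p14, p15, p16, p17}, which has 9 states.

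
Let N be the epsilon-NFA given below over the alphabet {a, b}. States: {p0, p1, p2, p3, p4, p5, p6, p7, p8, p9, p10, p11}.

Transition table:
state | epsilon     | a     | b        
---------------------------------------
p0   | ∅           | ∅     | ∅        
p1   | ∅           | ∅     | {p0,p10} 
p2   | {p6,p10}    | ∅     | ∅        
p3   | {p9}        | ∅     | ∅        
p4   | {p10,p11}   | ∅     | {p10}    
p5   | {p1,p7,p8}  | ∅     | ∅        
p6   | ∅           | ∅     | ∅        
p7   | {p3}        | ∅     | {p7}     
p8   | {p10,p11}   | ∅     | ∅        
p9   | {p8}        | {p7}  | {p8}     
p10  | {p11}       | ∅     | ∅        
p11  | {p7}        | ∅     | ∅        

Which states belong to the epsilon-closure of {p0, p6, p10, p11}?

Start with {p0, p6, p10, p11}.
From p11 via epsilon: add p7.
From p7 via epsilon: add p3.
From p3 via epsilon: add p9.
From p9 via epsilon: add p8.
No new states can be added; the closed set is {p0, p3, p6, p7, p8, p9, p10, p11}.

{p0, p3, p6, p7, p8, p9, p10, p11}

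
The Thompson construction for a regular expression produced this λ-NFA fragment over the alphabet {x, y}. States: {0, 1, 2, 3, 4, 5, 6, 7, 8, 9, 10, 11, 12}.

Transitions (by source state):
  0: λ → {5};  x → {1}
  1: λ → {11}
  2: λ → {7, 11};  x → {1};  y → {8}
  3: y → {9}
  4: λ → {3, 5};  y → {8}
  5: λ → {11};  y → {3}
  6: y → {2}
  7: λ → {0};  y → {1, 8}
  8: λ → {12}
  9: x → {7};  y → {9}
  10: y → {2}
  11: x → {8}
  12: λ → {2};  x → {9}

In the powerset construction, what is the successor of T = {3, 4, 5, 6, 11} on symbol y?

3 on y → {9}.
4 on y → {8}.
5 on y → {3}.
6 on y → {2}.
No y-transition from 11.
Union after reading y: {2, 3, 8, 9}.
Now take the λ-closure:
From 2 via λ: add 7, 11.
From 8 via λ: add 12.
From 7 via λ: add 0.
From 0 via λ: add 5.
No new states can be added; the closed set is {0, 2, 3, 5, 7, 8, 9, 11, 12}.

{0, 2, 3, 5, 7, 8, 9, 11, 12}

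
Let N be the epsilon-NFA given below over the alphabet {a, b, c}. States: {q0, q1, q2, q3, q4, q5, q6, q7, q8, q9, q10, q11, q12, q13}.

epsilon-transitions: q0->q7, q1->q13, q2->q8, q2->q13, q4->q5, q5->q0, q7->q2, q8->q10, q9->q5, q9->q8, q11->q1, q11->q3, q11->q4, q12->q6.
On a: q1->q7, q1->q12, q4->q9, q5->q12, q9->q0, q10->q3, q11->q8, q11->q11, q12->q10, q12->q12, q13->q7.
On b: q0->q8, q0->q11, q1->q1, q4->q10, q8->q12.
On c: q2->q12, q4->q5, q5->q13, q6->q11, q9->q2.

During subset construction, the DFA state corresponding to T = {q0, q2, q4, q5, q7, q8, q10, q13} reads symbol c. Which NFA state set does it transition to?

q2 on c → {q12}.
q4 on c → {q5}.
q5 on c → {q13}.
No c-transition from q0, q7, q8, q10, q13.
Union after reading c: {q5, q12, q13}.
Now take the epsilon-closure:
From q5 via epsilon: add q0.
From q12 via epsilon: add q6.
From q0 via epsilon: add q7.
From q7 via epsilon: add q2.
From q2 via epsilon: add q8.
From q8 via epsilon: add q10.
No new states can be added; the closed set is {q0, q2, q5, q6, q7, q8, q10, q12, q13}.

{q0, q2, q5, q6, q7, q8, q10, q12, q13}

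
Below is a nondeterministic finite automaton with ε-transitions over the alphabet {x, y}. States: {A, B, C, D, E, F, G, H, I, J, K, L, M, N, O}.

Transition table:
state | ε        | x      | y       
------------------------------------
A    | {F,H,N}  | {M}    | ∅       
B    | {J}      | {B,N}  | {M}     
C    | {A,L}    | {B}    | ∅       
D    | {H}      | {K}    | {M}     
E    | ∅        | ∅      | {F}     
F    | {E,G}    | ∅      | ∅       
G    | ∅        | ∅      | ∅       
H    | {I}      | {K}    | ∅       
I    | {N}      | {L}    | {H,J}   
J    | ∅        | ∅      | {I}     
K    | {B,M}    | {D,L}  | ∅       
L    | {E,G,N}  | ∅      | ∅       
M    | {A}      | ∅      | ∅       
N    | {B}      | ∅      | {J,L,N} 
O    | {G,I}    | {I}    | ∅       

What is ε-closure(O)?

Start with {O}.
From O via ε: add G, I.
From I via ε: add N.
From N via ε: add B.
From B via ε: add J.
No new states can be added; the closed set is {B, G, I, J, N, O}.

{B, G, I, J, N, O}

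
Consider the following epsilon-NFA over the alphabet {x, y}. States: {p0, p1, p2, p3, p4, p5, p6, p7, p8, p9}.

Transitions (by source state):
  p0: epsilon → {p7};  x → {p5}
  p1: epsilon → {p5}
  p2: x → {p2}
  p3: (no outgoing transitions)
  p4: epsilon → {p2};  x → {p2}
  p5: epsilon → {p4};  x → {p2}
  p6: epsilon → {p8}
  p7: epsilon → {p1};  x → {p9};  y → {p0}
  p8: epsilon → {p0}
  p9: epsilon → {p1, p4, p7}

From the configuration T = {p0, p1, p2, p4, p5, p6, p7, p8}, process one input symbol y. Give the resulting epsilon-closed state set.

{p0, p1, p2, p4, p5, p7}

p7 on y → {p0}.
No y-transition from p0, p1, p2, p4, p5, p6, p8.
Union after reading y: {p0}.
Now take the epsilon-closure:
From p0 via epsilon: add p7.
From p7 via epsilon: add p1.
From p1 via epsilon: add p5.
From p5 via epsilon: add p4.
From p4 via epsilon: add p2.
No new states can be added; the closed set is {p0, p1, p2, p4, p5, p7}.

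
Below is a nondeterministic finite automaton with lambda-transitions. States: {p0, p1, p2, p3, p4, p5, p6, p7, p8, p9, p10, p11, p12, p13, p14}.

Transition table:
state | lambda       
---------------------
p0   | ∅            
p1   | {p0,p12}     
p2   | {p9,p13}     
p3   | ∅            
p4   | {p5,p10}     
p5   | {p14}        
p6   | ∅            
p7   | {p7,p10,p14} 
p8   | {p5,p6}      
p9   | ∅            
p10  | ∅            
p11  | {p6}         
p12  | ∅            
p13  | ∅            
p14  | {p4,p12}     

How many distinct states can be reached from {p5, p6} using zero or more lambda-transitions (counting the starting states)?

6

Start with {p5, p6}.
From p5 via lambda: add p14.
From p14 via lambda: add p4, p12.
From p4 via lambda: add p10.
lambda-closure = {p4, p5, p6, p10, p12, p14}, which has 6 states.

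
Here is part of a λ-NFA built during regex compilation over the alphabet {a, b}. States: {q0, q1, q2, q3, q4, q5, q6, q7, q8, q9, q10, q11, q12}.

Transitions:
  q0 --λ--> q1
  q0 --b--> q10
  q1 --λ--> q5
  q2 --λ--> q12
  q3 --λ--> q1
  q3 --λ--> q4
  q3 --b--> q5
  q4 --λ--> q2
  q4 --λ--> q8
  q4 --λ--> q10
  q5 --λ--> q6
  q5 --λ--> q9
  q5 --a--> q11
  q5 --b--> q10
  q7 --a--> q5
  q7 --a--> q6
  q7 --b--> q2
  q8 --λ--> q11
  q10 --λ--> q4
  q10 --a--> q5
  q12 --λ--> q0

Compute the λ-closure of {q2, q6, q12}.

{q0, q1, q2, q5, q6, q9, q12}

Start with {q2, q6, q12}.
From q12 via λ: add q0.
From q0 via λ: add q1.
From q1 via λ: add q5.
From q5 via λ: add q9.
No new states can be added; the closed set is {q0, q1, q2, q5, q6, q9, q12}.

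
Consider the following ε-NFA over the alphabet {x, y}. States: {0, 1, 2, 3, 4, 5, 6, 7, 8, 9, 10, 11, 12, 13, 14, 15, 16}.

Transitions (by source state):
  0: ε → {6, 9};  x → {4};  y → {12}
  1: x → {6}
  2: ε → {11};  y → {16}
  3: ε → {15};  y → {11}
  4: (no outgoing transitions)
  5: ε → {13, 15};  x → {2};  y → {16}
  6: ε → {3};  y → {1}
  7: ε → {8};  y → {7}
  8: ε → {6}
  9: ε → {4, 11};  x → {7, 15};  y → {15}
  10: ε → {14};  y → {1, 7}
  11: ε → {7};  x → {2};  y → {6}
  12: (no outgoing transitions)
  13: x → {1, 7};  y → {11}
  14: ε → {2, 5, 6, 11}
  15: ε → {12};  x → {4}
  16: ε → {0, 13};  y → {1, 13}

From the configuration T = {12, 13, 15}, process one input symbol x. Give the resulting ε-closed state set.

13 on x → {1, 7}.
15 on x → {4}.
No x-transition from 12.
Union after reading x: {1, 4, 7}.
Now take the ε-closure:
From 7 via ε: add 8.
From 8 via ε: add 6.
From 6 via ε: add 3.
From 3 via ε: add 15.
From 15 via ε: add 12.
No new states can be added; the closed set is {1, 3, 4, 6, 7, 8, 12, 15}.

{1, 3, 4, 6, 7, 8, 12, 15}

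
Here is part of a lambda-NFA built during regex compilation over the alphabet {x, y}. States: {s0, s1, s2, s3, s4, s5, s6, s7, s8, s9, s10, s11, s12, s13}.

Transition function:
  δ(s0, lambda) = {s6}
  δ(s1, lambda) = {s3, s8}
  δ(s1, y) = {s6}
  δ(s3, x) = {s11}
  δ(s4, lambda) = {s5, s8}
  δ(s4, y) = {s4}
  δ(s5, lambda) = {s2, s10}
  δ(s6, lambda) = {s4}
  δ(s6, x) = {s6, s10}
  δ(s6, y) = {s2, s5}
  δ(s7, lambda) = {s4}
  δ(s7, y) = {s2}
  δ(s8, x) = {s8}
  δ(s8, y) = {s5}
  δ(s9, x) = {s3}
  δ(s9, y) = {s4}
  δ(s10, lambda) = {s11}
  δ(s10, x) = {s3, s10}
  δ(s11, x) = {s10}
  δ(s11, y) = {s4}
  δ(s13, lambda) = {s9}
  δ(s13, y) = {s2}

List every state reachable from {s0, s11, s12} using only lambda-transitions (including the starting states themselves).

Start with {s0, s11, s12}.
From s0 via lambda: add s6.
From s6 via lambda: add s4.
From s4 via lambda: add s5, s8.
From s5 via lambda: add s2, s10.
No new states can be added; the closed set is {s0, s2, s4, s5, s6, s8, s10, s11, s12}.

{s0, s2, s4, s5, s6, s8, s10, s11, s12}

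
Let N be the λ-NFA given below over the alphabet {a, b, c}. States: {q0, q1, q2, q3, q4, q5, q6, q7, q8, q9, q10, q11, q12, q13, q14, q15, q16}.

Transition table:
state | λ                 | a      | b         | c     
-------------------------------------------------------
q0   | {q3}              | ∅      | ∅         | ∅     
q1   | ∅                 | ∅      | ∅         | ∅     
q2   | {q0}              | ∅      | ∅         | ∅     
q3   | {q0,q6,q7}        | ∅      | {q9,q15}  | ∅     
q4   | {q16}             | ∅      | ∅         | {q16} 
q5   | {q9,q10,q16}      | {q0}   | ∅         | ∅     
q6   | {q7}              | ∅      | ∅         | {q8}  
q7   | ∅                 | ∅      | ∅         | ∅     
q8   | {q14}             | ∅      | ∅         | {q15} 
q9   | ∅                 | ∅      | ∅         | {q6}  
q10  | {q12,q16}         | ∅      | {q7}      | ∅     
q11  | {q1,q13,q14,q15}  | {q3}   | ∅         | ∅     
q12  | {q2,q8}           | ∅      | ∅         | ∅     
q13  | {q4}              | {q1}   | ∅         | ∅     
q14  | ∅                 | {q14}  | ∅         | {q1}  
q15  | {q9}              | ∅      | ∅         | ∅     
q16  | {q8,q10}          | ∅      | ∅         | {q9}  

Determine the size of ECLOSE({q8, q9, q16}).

11

Start with {q8, q9, q16}.
From q8 via λ: add q14.
From q16 via λ: add q10.
From q10 via λ: add q12.
From q12 via λ: add q2.
From q2 via λ: add q0.
From q0 via λ: add q3.
From q3 via λ: add q6, q7.
λ-closure = {q0, q2, q3, q6, q7, q8, q9, q10, q12, q14, q16}, which has 11 states.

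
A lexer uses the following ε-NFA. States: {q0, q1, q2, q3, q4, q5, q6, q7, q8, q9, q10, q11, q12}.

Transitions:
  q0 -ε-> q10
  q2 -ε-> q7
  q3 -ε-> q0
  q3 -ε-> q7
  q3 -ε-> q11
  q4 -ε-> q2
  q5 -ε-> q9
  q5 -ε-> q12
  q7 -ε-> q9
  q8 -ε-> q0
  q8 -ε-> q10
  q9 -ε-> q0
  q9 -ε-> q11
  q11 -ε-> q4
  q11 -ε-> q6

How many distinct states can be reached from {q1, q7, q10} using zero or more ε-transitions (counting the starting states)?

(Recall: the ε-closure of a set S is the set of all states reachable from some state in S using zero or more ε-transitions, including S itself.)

Start with {q1, q7, q10}.
From q7 via ε: add q9.
From q9 via ε: add q0, q11.
From q11 via ε: add q4, q6.
From q4 via ε: add q2.
ε-closure = {q0, q1, q2, q4, q6, q7, q9, q10, q11}, which has 9 states.

9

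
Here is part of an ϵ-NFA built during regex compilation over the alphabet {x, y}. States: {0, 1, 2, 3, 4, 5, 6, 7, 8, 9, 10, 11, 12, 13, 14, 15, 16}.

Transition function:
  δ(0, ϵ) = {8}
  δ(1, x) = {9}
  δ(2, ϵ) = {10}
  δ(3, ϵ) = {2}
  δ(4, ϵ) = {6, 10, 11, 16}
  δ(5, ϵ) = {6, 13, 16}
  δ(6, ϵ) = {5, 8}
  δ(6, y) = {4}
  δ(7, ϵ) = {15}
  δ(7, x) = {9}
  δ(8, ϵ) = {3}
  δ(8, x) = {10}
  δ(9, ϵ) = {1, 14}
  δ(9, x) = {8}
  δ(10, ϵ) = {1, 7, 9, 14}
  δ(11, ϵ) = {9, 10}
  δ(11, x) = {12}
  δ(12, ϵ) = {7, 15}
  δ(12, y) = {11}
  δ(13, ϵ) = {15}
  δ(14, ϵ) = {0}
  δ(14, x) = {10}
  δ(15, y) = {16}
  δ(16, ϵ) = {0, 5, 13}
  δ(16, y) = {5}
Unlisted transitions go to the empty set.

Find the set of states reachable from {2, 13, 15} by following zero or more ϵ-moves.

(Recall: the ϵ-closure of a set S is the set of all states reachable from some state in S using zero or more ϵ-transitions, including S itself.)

Start with {2, 13, 15}.
From 2 via ϵ: add 10.
From 10 via ϵ: add 1, 7, 9, 14.
From 14 via ϵ: add 0.
From 0 via ϵ: add 8.
From 8 via ϵ: add 3.
No new states can be added; the closed set is {0, 1, 2, 3, 7, 8, 9, 10, 13, 14, 15}.

{0, 1, 2, 3, 7, 8, 9, 10, 13, 14, 15}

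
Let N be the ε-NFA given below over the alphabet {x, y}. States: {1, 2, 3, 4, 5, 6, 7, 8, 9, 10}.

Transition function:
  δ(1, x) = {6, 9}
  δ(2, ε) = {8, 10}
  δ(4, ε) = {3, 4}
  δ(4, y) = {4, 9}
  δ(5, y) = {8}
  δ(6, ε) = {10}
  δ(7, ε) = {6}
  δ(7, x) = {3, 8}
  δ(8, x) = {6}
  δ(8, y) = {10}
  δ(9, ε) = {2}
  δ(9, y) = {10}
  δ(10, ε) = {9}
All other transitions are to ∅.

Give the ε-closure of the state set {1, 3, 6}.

{1, 2, 3, 6, 8, 9, 10}

Start with {1, 3, 6}.
From 6 via ε: add 10.
From 10 via ε: add 9.
From 9 via ε: add 2.
From 2 via ε: add 8.
No new states can be added; the closed set is {1, 2, 3, 6, 8, 9, 10}.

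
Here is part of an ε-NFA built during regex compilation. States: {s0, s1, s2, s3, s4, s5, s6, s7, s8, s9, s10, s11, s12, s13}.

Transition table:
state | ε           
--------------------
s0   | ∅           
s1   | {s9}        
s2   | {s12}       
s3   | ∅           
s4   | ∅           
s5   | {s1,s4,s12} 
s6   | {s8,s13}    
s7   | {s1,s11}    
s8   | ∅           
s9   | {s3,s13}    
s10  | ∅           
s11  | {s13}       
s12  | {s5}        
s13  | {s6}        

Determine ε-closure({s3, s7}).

Start with {s3, s7}.
From s7 via ε: add s1, s11.
From s1 via ε: add s9.
From s11 via ε: add s13.
From s13 via ε: add s6.
From s6 via ε: add s8.
No new states can be added; the closed set is {s1, s3, s6, s7, s8, s9, s11, s13}.

{s1, s3, s6, s7, s8, s9, s11, s13}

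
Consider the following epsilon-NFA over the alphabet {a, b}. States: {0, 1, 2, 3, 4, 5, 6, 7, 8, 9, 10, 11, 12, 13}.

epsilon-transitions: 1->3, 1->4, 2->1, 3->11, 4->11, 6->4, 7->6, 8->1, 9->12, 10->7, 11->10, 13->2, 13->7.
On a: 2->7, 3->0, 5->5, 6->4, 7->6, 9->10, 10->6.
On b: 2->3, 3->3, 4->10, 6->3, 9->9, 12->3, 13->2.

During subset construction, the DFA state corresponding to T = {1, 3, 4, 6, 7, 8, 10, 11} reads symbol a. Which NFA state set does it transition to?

3 on a → {0}.
6 on a → {4}.
7 on a → {6}.
10 on a → {6}.
No a-transition from 1, 4, 8, 11.
Union after reading a: {0, 4, 6}.
Now take the epsilon-closure:
From 4 via epsilon: add 11.
From 11 via epsilon: add 10.
From 10 via epsilon: add 7.
No new states can be added; the closed set is {0, 4, 6, 7, 10, 11}.

{0, 4, 6, 7, 10, 11}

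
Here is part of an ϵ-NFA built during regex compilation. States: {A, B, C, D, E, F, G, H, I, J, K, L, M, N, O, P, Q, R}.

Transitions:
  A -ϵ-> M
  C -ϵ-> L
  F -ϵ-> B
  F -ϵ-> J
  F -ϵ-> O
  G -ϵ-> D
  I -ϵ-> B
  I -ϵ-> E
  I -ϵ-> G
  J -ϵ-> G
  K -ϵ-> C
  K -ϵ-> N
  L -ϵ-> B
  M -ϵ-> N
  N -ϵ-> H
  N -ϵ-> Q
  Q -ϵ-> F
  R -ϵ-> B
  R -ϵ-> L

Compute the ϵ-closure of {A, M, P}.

{A, B, D, F, G, H, J, M, N, O, P, Q}

Start with {A, M, P}.
From M via ϵ: add N.
From N via ϵ: add H, Q.
From Q via ϵ: add F.
From F via ϵ: add B, J, O.
From J via ϵ: add G.
From G via ϵ: add D.
No new states can be added; the closed set is {A, B, D, F, G, H, J, M, N, O, P, Q}.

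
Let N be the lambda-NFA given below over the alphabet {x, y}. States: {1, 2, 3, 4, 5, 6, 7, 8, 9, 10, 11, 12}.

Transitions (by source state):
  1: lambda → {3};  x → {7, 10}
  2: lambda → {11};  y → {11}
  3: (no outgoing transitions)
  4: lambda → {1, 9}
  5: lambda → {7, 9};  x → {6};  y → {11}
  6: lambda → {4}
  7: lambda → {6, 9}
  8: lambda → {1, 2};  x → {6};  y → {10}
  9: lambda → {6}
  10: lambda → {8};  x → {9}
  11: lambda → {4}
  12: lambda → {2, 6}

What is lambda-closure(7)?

Start with {7}.
From 7 via lambda: add 6, 9.
From 6 via lambda: add 4.
From 4 via lambda: add 1.
From 1 via lambda: add 3.
No new states can be added; the closed set is {1, 3, 4, 6, 7, 9}.

{1, 3, 4, 6, 7, 9}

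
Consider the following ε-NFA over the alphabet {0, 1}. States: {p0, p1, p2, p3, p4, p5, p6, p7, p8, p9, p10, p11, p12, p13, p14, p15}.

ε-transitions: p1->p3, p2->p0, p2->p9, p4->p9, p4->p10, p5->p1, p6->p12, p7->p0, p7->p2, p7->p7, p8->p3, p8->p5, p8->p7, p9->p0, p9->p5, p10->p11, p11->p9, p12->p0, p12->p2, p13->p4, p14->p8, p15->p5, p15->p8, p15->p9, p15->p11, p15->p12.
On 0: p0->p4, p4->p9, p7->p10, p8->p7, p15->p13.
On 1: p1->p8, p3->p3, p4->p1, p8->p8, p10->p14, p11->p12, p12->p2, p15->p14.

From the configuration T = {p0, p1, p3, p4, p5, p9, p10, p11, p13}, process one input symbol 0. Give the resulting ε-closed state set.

{p0, p1, p3, p4, p5, p9, p10, p11}

p0 on 0 → {p4}.
p4 on 0 → {p9}.
No 0-transition from p1, p3, p5, p9, p10, p11, p13.
Union after reading 0: {p4, p9}.
Now take the ε-closure:
From p4 via ε: add p10.
From p9 via ε: add p0, p5.
From p5 via ε: add p1.
From p10 via ε: add p11.
From p1 via ε: add p3.
No new states can be added; the closed set is {p0, p1, p3, p4, p5, p9, p10, p11}.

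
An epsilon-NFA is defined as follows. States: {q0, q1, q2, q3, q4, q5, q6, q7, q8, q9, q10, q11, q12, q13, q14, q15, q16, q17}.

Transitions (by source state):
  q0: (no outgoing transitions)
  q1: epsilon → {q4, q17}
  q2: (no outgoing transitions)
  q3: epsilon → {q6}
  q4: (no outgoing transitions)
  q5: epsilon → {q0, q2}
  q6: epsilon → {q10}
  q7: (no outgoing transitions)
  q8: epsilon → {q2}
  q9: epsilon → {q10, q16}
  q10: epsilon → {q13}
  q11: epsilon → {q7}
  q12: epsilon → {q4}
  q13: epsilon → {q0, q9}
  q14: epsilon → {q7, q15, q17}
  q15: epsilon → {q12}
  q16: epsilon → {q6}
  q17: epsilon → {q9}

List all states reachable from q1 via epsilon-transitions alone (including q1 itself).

Start with {q1}.
From q1 via epsilon: add q4, q17.
From q17 via epsilon: add q9.
From q9 via epsilon: add q10, q16.
From q10 via epsilon: add q13.
From q16 via epsilon: add q6.
From q13 via epsilon: add q0.
No new states can be added; the closed set is {q0, q1, q4, q6, q9, q10, q13, q16, q17}.

{q0, q1, q4, q6, q9, q10, q13, q16, q17}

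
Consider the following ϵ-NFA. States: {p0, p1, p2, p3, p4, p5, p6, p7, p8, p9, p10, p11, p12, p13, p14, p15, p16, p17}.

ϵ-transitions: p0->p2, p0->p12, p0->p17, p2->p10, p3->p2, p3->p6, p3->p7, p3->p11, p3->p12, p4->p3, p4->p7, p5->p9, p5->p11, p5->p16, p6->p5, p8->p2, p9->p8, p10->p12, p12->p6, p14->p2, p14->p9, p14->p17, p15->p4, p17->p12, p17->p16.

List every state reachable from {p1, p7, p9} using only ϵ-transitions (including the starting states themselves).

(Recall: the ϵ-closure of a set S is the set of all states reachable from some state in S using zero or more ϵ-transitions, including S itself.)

Start with {p1, p7, p9}.
From p9 via ϵ: add p8.
From p8 via ϵ: add p2.
From p2 via ϵ: add p10.
From p10 via ϵ: add p12.
From p12 via ϵ: add p6.
From p6 via ϵ: add p5.
From p5 via ϵ: add p11, p16.
No new states can be added; the closed set is {p1, p2, p5, p6, p7, p8, p9, p10, p11, p12, p16}.

{p1, p2, p5, p6, p7, p8, p9, p10, p11, p12, p16}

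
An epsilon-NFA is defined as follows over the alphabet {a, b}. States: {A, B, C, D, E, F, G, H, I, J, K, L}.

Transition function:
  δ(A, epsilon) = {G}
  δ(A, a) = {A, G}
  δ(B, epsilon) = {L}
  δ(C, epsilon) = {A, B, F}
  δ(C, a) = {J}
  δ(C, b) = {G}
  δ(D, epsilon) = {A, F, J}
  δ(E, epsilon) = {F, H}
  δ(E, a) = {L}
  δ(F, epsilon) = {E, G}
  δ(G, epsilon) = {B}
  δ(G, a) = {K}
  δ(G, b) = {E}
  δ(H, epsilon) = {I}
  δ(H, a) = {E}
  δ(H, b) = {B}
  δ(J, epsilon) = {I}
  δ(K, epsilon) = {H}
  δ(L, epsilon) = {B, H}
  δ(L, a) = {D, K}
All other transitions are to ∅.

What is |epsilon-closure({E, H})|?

7

Start with {E, H}.
From E via epsilon: add F.
From H via epsilon: add I.
From F via epsilon: add G.
From G via epsilon: add B.
From B via epsilon: add L.
epsilon-closure = {B, E, F, G, H, I, L}, which has 7 states.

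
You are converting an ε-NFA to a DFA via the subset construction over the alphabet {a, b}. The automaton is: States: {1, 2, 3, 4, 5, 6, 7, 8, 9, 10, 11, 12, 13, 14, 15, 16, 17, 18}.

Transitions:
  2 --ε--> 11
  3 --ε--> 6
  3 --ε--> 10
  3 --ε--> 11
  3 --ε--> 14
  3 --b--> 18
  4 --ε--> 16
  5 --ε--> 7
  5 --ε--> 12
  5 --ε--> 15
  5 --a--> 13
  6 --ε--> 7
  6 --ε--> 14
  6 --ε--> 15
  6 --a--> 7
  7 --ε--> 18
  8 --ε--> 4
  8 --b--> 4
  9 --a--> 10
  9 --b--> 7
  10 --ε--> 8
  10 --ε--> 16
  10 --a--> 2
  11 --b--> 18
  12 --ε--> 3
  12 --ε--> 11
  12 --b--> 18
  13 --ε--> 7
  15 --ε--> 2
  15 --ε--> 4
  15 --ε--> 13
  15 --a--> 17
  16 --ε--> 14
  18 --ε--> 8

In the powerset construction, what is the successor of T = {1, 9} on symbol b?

{4, 7, 8, 14, 16, 18}

9 on b → {7}.
No b-transition from 1.
Union after reading b: {7}.
Now take the ε-closure:
From 7 via ε: add 18.
From 18 via ε: add 8.
From 8 via ε: add 4.
From 4 via ε: add 16.
From 16 via ε: add 14.
No new states can be added; the closed set is {4, 7, 8, 14, 16, 18}.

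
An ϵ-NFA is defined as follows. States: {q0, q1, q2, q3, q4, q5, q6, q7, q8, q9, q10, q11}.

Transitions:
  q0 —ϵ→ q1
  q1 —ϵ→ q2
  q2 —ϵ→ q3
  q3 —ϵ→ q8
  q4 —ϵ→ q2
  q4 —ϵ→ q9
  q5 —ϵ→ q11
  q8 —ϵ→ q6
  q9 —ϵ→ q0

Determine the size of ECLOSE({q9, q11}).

8

Start with {q9, q11}.
From q9 via ϵ: add q0.
From q0 via ϵ: add q1.
From q1 via ϵ: add q2.
From q2 via ϵ: add q3.
From q3 via ϵ: add q8.
From q8 via ϵ: add q6.
ϵ-closure = {q0, q1, q2, q3, q6, q8, q9, q11}, which has 8 states.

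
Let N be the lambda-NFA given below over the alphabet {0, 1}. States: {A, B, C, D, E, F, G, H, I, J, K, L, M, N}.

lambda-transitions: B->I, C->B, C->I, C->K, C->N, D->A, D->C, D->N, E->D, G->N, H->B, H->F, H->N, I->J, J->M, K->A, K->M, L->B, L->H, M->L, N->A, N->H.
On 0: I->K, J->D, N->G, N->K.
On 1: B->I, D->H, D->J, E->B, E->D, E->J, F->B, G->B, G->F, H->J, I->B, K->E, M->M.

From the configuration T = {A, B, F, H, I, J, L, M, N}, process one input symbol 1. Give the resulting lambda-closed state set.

{A, B, F, H, I, J, L, M, N}

B on 1 → {I}.
F on 1 → {B}.
H on 1 → {J}.
I on 1 → {B}.
M on 1 → {M}.
No 1-transition from A, J, L, N.
Union after reading 1: {B, I, J, M}.
Now take the lambda-closure:
From M via lambda: add L.
From L via lambda: add H.
From H via lambda: add F, N.
From N via lambda: add A.
No new states can be added; the closed set is {A, B, F, H, I, J, L, M, N}.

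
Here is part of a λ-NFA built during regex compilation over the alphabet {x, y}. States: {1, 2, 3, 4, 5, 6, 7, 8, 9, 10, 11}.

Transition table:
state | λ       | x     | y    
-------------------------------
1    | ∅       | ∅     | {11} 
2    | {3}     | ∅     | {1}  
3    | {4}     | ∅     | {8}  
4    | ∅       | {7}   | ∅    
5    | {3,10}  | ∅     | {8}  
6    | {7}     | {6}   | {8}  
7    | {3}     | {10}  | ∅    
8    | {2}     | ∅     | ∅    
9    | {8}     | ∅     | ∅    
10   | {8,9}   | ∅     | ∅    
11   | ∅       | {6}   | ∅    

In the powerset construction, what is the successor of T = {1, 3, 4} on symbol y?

{2, 3, 4, 8, 11}

1 on y → {11}.
3 on y → {8}.
No y-transition from 4.
Union after reading y: {8, 11}.
Now take the λ-closure:
From 8 via λ: add 2.
From 2 via λ: add 3.
From 3 via λ: add 4.
No new states can be added; the closed set is {2, 3, 4, 8, 11}.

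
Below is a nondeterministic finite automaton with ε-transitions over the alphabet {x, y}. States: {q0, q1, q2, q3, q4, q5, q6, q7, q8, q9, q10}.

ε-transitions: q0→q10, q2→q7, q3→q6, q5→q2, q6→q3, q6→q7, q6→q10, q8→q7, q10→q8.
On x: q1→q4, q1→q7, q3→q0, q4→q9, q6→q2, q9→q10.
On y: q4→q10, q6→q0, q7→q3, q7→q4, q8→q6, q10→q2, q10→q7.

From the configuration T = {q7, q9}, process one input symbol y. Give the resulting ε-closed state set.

{q3, q4, q6, q7, q8, q10}

q7 on y → {q3, q4}.
No y-transition from q9.
Union after reading y: {q3, q4}.
Now take the ε-closure:
From q3 via ε: add q6.
From q6 via ε: add q7, q10.
From q10 via ε: add q8.
No new states can be added; the closed set is {q3, q4, q6, q7, q8, q10}.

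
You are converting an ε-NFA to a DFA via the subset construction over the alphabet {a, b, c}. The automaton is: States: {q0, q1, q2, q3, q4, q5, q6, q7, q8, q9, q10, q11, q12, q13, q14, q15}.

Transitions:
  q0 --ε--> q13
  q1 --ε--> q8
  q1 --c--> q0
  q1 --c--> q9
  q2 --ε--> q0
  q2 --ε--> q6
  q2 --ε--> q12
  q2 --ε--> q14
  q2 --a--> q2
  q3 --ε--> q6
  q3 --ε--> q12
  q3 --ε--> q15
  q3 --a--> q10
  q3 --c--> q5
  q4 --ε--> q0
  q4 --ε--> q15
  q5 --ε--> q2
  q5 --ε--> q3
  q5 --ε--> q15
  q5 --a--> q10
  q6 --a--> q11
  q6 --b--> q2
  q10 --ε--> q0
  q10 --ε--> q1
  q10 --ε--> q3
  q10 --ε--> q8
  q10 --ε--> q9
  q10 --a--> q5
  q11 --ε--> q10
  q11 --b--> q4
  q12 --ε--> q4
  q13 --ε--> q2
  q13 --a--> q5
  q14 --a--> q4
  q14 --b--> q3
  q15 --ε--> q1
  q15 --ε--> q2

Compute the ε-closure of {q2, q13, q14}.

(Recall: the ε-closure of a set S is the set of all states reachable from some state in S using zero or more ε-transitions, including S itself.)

{q0, q1, q2, q4, q6, q8, q12, q13, q14, q15}

Start with {q2, q13, q14}.
From q2 via ε: add q0, q6, q12.
From q12 via ε: add q4.
From q4 via ε: add q15.
From q15 via ε: add q1.
From q1 via ε: add q8.
No new states can be added; the closed set is {q0, q1, q2, q4, q6, q8, q12, q13, q14, q15}.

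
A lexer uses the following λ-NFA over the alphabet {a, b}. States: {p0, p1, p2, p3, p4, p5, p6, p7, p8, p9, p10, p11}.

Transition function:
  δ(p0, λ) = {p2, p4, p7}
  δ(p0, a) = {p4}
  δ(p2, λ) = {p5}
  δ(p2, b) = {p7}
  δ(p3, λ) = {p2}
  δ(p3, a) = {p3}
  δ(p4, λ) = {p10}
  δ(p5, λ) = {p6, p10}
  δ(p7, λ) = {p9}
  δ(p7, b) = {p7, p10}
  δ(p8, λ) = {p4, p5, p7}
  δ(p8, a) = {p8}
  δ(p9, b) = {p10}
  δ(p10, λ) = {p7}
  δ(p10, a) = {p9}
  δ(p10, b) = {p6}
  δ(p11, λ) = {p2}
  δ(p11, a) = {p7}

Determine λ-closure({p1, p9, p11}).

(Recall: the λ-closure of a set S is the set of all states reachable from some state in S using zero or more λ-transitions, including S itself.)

{p1, p2, p5, p6, p7, p9, p10, p11}

Start with {p1, p9, p11}.
From p11 via λ: add p2.
From p2 via λ: add p5.
From p5 via λ: add p6, p10.
From p10 via λ: add p7.
No new states can be added; the closed set is {p1, p2, p5, p6, p7, p9, p10, p11}.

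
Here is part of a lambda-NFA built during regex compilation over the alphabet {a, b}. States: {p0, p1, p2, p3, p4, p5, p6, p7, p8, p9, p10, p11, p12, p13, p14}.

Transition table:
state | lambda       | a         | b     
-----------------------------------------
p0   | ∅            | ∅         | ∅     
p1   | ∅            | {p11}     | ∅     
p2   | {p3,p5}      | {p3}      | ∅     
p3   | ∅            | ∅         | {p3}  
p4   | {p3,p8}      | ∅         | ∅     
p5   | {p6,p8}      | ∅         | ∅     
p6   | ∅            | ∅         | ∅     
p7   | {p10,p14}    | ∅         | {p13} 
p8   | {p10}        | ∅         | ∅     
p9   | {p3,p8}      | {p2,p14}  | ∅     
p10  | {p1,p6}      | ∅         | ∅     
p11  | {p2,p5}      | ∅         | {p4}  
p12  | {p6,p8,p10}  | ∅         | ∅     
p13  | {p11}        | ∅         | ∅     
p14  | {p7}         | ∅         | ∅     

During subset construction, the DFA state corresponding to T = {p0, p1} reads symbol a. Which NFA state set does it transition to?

{p1, p2, p3, p5, p6, p8, p10, p11}

p1 on a → {p11}.
No a-transition from p0.
Union after reading a: {p11}.
Now take the lambda-closure:
From p11 via lambda: add p2, p5.
From p2 via lambda: add p3.
From p5 via lambda: add p6, p8.
From p8 via lambda: add p10.
From p10 via lambda: add p1.
No new states can be added; the closed set is {p1, p2, p3, p5, p6, p8, p10, p11}.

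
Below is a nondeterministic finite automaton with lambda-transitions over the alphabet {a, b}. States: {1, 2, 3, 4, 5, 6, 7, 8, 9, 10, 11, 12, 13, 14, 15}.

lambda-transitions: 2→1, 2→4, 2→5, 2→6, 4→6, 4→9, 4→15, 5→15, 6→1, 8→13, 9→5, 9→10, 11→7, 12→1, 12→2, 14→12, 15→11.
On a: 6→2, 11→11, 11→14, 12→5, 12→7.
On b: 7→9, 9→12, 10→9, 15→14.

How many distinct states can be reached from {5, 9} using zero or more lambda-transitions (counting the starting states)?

Start with {5, 9}.
From 5 via lambda: add 15.
From 9 via lambda: add 10.
From 15 via lambda: add 11.
From 11 via lambda: add 7.
lambda-closure = {5, 7, 9, 10, 11, 15}, which has 6 states.

6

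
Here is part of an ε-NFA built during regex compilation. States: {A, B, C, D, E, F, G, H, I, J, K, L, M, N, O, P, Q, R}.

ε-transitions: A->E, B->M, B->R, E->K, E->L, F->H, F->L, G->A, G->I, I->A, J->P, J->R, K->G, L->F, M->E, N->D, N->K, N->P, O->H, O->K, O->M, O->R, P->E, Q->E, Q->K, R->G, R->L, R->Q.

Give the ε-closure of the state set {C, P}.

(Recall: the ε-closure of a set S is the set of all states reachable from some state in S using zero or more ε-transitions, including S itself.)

{A, C, E, F, G, H, I, K, L, P}

Start with {C, P}.
From P via ε: add E.
From E via ε: add K, L.
From K via ε: add G.
From L via ε: add F.
From F via ε: add H.
From G via ε: add A, I.
No new states can be added; the closed set is {A, C, E, F, G, H, I, K, L, P}.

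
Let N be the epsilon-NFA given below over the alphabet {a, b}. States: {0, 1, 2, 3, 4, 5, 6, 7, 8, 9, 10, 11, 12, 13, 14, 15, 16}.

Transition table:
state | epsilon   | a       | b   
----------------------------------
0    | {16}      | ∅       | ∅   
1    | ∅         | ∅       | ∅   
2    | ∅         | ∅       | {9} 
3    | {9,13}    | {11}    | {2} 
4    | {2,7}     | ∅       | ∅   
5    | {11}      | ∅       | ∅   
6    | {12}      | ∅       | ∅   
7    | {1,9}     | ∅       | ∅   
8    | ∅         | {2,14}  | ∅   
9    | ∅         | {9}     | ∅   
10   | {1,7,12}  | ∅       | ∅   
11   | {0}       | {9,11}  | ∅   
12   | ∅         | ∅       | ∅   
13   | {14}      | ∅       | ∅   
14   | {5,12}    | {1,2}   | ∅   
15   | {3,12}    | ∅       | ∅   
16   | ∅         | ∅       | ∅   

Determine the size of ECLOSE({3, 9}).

Start with {3, 9}.
From 3 via epsilon: add 13.
From 13 via epsilon: add 14.
From 14 via epsilon: add 5, 12.
From 5 via epsilon: add 11.
From 11 via epsilon: add 0.
From 0 via epsilon: add 16.
epsilon-closure = {0, 3, 5, 9, 11, 12, 13, 14, 16}, which has 9 states.

9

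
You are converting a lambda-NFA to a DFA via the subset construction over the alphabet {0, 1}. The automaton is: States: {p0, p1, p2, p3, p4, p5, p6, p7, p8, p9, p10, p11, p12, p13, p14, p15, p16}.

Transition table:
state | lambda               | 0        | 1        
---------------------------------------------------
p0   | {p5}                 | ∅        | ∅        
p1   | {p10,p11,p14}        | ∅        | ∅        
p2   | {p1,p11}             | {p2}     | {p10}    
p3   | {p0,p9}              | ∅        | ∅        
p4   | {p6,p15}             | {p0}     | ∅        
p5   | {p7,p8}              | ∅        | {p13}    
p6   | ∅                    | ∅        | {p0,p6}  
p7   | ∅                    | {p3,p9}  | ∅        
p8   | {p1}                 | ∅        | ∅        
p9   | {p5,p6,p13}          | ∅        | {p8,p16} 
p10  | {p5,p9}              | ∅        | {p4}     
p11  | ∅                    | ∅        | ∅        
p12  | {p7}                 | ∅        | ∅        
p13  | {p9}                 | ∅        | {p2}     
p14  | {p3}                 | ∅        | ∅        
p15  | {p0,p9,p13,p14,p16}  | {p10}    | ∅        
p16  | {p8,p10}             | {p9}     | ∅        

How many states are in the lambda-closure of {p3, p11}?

12

Start with {p3, p11}.
From p3 via lambda: add p0, p9.
From p0 via lambda: add p5.
From p9 via lambda: add p6, p13.
From p5 via lambda: add p7, p8.
From p8 via lambda: add p1.
From p1 via lambda: add p10, p14.
lambda-closure = {p0, p1, p3, p5, p6, p7, p8, p9, p10, p11, p13, p14}, which has 12 states.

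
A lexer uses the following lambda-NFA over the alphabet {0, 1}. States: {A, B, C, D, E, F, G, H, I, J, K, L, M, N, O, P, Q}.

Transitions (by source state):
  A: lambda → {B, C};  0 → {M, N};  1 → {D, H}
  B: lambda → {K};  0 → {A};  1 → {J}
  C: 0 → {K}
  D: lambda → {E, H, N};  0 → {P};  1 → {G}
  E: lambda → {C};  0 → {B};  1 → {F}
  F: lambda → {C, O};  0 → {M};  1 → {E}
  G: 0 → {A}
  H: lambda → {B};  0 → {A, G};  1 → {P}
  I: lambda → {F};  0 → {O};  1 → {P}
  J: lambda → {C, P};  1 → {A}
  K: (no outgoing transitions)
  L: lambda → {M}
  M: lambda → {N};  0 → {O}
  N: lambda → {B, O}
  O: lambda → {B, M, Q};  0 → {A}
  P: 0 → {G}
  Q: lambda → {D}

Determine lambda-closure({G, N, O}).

{B, C, D, E, G, H, K, M, N, O, Q}

Start with {G, N, O}.
From N via lambda: add B.
From O via lambda: add M, Q.
From B via lambda: add K.
From Q via lambda: add D.
From D via lambda: add E, H.
From E via lambda: add C.
No new states can be added; the closed set is {B, C, D, E, G, H, K, M, N, O, Q}.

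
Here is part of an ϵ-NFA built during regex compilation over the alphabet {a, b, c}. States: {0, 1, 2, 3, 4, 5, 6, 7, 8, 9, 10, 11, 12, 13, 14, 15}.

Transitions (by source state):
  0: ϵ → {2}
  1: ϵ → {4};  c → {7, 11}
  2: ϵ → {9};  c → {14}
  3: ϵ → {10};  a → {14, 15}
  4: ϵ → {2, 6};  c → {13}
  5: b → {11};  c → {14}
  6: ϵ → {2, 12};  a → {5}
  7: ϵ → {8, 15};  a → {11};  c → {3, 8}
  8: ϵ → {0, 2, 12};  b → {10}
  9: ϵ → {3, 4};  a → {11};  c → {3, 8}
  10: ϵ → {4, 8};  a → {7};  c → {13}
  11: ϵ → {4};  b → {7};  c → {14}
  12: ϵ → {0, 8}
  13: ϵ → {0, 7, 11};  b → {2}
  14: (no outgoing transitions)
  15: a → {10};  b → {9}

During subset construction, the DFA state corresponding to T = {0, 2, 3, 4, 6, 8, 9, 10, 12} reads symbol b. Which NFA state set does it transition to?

8 on b → {10}.
No b-transition from 0, 2, 3, 4, 6, 9, 10, 12.
Union after reading b: {10}.
Now take the ϵ-closure:
From 10 via ϵ: add 4, 8.
From 4 via ϵ: add 2, 6.
From 8 via ϵ: add 0, 12.
From 2 via ϵ: add 9.
From 9 via ϵ: add 3.
No new states can be added; the closed set is {0, 2, 3, 4, 6, 8, 9, 10, 12}.

{0, 2, 3, 4, 6, 8, 9, 10, 12}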